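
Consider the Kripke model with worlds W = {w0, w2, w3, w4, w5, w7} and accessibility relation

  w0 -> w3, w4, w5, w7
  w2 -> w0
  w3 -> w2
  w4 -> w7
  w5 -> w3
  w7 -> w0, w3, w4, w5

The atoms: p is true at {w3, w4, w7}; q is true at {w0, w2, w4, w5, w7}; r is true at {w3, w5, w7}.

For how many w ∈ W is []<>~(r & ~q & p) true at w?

4

w0: successors {w3, w4, w5, w7}; <>~(r & ~q & p) there: w3:T, w4:T, w5:F, w7:T. ✗
w2: successors {w0}; <>~(r & ~q & p) there: w0:T. ✓
w3: successors {w2}; <>~(r & ~q & p) there: w2:T. ✓
w4: successors {w7}; <>~(r & ~q & p) there: w7:T. ✓
w5: successors {w3}; <>~(r & ~q & p) there: w3:T. ✓
w7: successors {w0, w3, w4, w5}; <>~(r & ~q & p) there: w0:T, w3:T, w4:T, w5:F. ✗
Satisfying worlds: {w2, w3, w4, w5}.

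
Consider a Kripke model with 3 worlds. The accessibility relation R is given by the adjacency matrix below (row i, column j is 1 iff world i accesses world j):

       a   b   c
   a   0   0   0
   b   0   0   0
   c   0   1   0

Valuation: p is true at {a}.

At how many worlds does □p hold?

a: no successors, so □p holds vacuously. ✓
b: no successors, so □p holds vacuously. ✓
c: successors {b}; p there: b:F. ✗
Satisfying worlds: {a, b}.

2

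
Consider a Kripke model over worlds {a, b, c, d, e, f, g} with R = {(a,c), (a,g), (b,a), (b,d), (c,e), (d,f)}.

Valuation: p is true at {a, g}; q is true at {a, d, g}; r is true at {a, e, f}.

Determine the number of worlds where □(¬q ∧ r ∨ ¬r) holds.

a: successors {c, g}; ¬q ∧ r ∨ ¬r there: c:T, g:T. ✓
b: successors {a, d}; ¬q ∧ r ∨ ¬r there: a:F, d:T. ✗
c: successors {e}; ¬q ∧ r ∨ ¬r there: e:T. ✓
d: successors {f}; ¬q ∧ r ∨ ¬r there: f:T. ✓
e: no successors, so □(¬q ∧ r ∨ ¬r) holds vacuously. ✓
f: no successors, so □(¬q ∧ r ∨ ¬r) holds vacuously. ✓
g: no successors, so □(¬q ∧ r ∨ ¬r) holds vacuously. ✓
Satisfying worlds: {a, c, d, e, f, g}.

6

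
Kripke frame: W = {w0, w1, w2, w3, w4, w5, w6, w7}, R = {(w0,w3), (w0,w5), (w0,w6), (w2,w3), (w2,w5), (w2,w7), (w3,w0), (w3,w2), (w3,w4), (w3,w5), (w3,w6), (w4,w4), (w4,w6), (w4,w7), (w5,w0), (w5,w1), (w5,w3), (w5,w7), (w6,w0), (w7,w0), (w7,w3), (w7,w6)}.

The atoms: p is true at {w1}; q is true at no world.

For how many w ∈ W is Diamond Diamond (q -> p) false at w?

1

w0: successors {w3, w5, w6}; Diamond (q -> p) there: w3:T, w5:T, w6:T. ✓
w1: no successors, so Diamond Diamond (q -> p) fails. ✗
w2: successors {w3, w5, w7}; Diamond (q -> p) there: w3:T, w5:T, w7:T. ✓
w3: successors {w0, w2, w4, w5, w6}; Diamond (q -> p) there: w0:T, w2:T, w4:T, w5:T, w6:T. ✓
w4: successors {w4, w6, w7}; Diamond (q -> p) there: w4:T, w6:T, w7:T. ✓
w5: successors {w0, w1, w3, w7}; Diamond (q -> p) there: w0:T, w1:F, w3:T, w7:T. ✓
w6: successors {w0}; Diamond (q -> p) there: w0:T. ✓
w7: successors {w0, w3, w6}; Diamond (q -> p) there: w0:T, w3:T, w6:T. ✓
Satisfying worlds: {w0, w2, w3, w4, w5, w6, w7}.
So Diamond Diamond (q -> p) fails at the other 1 world.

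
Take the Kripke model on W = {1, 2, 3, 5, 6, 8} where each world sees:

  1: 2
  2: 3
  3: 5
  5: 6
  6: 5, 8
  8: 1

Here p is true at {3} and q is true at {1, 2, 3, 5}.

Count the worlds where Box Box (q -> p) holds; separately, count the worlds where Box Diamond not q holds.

2 and 2

For Box Box (q -> p):
1: successors {2}; Box (q -> p) there: 2:T. ✓
2: successors {3}; Box (q -> p) there: 3:F. ✗
3: successors {5}; Box (q -> p) there: 5:T. ✓
5: successors {6}; Box (q -> p) there: 6:F. ✗
6: successors {5, 8}; Box (q -> p) there: 5:T, 8:F. ✗
8: successors {1}; Box (q -> p) there: 1:F. ✗
— 2 worlds.
For Box Diamond not q:
1: successors {2}; Diamond not q there: 2:F. ✗
2: successors {3}; Diamond not q there: 3:F. ✗
3: successors {5}; Diamond not q there: 5:T. ✓
5: successors {6}; Diamond not q there: 6:T. ✓
6: successors {5, 8}; Diamond not q there: 5:T, 8:F. ✗
8: successors {1}; Diamond not q there: 1:F. ✗
— 2 worlds.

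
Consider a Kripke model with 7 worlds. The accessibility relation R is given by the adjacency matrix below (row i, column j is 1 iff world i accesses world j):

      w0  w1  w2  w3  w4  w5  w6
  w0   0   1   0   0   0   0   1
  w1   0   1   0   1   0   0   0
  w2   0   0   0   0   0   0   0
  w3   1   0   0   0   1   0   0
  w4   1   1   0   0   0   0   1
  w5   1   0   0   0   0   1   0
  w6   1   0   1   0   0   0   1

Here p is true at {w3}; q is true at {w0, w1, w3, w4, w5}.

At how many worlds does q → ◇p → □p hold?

6

w0: q is T, ◇p → □p is T. ✓
w1: q is T, ◇p → □p is F. ✗
w2: q is F, ◇p → □p is T. ✓
w3: q is T, ◇p → □p is T. ✓
w4: q is T, ◇p → □p is T. ✓
w5: q is T, ◇p → □p is T. ✓
w6: q is F, ◇p → □p is T. ✓
Satisfying worlds: {w0, w2, w3, w4, w5, w6}.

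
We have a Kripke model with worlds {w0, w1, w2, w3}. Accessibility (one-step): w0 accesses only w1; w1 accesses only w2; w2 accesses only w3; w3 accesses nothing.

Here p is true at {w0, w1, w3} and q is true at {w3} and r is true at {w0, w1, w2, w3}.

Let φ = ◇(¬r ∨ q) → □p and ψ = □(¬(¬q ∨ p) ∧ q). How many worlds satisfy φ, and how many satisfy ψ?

For ◇(¬r ∨ q) → □p:
w0: ◇(¬r ∨ q) is F, □p is T. ✓
w1: ◇(¬r ∨ q) is F, □p is F. ✓
w2: ◇(¬r ∨ q) is T, □p is T. ✓
w3: ◇(¬r ∨ q) is F, □p is T. ✓
— 4 worlds.
For □(¬(¬q ∨ p) ∧ q):
w0: successors {w1}; ¬(¬q ∨ p) ∧ q there: w1:F. ✗
w1: successors {w2}; ¬(¬q ∨ p) ∧ q there: w2:F. ✗
w2: successors {w3}; ¬(¬q ∨ p) ∧ q there: w3:F. ✗
w3: no successors, so □(¬(¬q ∨ p) ∧ q) holds vacuously. ✓
— 1 world.

4 and 1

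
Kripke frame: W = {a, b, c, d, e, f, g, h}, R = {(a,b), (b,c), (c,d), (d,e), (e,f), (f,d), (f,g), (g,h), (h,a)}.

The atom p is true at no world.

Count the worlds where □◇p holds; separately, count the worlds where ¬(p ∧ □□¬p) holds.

For □◇p:
a: successors {b}; ◇p there: b:F. ✗
b: successors {c}; ◇p there: c:F. ✗
c: successors {d}; ◇p there: d:F. ✗
d: successors {e}; ◇p there: e:F. ✗
e: successors {f}; ◇p there: f:F. ✗
f: successors {d, g}; ◇p there: d:F, g:F. ✗
g: successors {h}; ◇p there: h:F. ✗
h: successors {a}; ◇p there: a:F. ✗
— 0 worlds.
For ¬(p ∧ □□¬p):
a: p ∧ □□¬p is F. ✓
b: p ∧ □□¬p is F. ✓
c: p ∧ □□¬p is F. ✓
d: p ∧ □□¬p is F. ✓
e: p ∧ □□¬p is F. ✓
f: p ∧ □□¬p is F. ✓
g: p ∧ □□¬p is F. ✓
h: p ∧ □□¬p is F. ✓
— 8 worlds.

0 and 8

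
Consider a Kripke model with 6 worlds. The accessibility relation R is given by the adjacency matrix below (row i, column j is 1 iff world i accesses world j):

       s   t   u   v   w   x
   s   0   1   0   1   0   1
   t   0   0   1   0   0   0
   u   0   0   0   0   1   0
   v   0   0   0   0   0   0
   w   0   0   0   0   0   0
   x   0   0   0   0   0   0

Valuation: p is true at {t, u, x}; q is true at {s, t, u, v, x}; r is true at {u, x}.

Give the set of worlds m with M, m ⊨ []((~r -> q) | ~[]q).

{s, t, v, w, x}

s: successors {t, v, x}; (~r -> q) | ~[]q there: t:T, v:T, x:T. ✓
t: successors {u}; (~r -> q) | ~[]q there: u:T. ✓
u: successors {w}; (~r -> q) | ~[]q there: w:F. ✗
v: no successors, so []((~r -> q) | ~[]q) holds vacuously. ✓
w: no successors, so []((~r -> q) | ~[]q) holds vacuously. ✓
x: no successors, so []((~r -> q) | ~[]q) holds vacuously. ✓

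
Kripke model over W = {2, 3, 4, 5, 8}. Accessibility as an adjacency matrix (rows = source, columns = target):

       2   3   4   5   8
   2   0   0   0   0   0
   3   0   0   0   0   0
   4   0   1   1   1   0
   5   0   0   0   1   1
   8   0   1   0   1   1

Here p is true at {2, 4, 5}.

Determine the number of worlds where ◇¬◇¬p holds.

2: no successors, so ◇¬◇¬p fails. ✗
3: no successors, so ◇¬◇¬p fails. ✗
4: successors {3, 4, 5}; ¬◇¬p there: 3:T, 4:F, 5:F. ✓
5: successors {5, 8}; ¬◇¬p there: 5:F, 8:F. ✗
8: successors {3, 5, 8}; ¬◇¬p there: 3:T, 5:F, 8:F. ✓
Satisfying worlds: {4, 8}.

2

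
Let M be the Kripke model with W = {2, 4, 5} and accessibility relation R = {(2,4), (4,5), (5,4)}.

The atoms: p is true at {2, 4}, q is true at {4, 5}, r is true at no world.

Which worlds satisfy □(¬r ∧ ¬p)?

2: successors {4}; ¬r ∧ ¬p there: 4:F. ✗
4: successors {5}; ¬r ∧ ¬p there: 5:T. ✓
5: successors {4}; ¬r ∧ ¬p there: 4:F. ✗

{4}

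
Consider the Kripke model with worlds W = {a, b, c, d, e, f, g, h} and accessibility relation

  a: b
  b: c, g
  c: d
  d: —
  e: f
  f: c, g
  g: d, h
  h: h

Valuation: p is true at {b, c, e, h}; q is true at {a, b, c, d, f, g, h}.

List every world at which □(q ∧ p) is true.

a: successors {b}; q ∧ p there: b:T. ✓
b: successors {c, g}; q ∧ p there: c:T, g:F. ✗
c: successors {d}; q ∧ p there: d:F. ✗
d: no successors, so □(q ∧ p) holds vacuously. ✓
e: successors {f}; q ∧ p there: f:F. ✗
f: successors {c, g}; q ∧ p there: c:T, g:F. ✗
g: successors {d, h}; q ∧ p there: d:F, h:T. ✗
h: successors {h}; q ∧ p there: h:T. ✓

{a, d, h}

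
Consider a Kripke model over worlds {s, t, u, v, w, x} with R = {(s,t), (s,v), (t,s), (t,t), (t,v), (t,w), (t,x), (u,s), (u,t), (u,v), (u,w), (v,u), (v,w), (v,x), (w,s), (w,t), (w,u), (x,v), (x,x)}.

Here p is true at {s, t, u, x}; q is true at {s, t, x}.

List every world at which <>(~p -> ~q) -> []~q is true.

∅

s: <>(~p -> ~q) is T, []~q is F. ✗
t: <>(~p -> ~q) is T, []~q is F. ✗
u: <>(~p -> ~q) is T, []~q is F. ✗
v: <>(~p -> ~q) is T, []~q is F. ✗
w: <>(~p -> ~q) is T, []~q is F. ✗
x: <>(~p -> ~q) is T, []~q is F. ✗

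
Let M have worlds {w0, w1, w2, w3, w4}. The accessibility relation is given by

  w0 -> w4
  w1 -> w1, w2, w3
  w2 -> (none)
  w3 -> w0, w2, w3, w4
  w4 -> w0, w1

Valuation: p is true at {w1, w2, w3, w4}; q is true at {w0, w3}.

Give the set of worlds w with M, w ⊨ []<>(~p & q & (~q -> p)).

w0: successors {w4}; <>(~p & q & (~q -> p)) there: w4:T. ✓
w1: successors {w1, w2, w3}; <>(~p & q & (~q -> p)) there: w1:F, w2:F, w3:T. ✗
w2: no successors, so []<>(~p & q & (~q -> p)) holds vacuously. ✓
w3: successors {w0, w2, w3, w4}; <>(~p & q & (~q -> p)) there: w0:F, w2:F, w3:T, w4:T. ✗
w4: successors {w0, w1}; <>(~p & q & (~q -> p)) there: w0:F, w1:F. ✗

{w0, w2}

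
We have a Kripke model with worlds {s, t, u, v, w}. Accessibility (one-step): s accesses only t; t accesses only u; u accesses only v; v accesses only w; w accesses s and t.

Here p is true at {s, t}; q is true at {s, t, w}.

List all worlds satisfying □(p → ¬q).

s: successors {t}; p → ¬q there: t:F. ✗
t: successors {u}; p → ¬q there: u:T. ✓
u: successors {v}; p → ¬q there: v:T. ✓
v: successors {w}; p → ¬q there: w:T. ✓
w: successors {s, t}; p → ¬q there: s:F, t:F. ✗

{t, u, v}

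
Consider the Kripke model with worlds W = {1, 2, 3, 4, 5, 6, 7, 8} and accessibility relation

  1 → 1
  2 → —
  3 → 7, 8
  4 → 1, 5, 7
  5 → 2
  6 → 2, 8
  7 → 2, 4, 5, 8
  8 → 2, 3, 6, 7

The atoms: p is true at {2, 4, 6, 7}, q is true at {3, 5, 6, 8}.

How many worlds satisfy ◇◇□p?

5

1: successors {1}; ◇□p there: 1:F. ✗
2: no successors, so ◇◇□p fails. ✗
3: successors {7, 8}; ◇□p there: 7:T, 8:T. ✓
4: successors {1, 5, 7}; ◇□p there: 1:F, 5:T, 7:T. ✓
5: successors {2}; ◇□p there: 2:F. ✗
6: successors {2, 8}; ◇□p there: 2:F, 8:T. ✓
7: successors {2, 4, 5, 8}; ◇□p there: 2:F, 4:T, 5:T, 8:T. ✓
8: successors {2, 3, 6, 7}; ◇□p there: 2:F, 3:F, 6:T, 7:T. ✓
Satisfying worlds: {3, 4, 6, 7, 8}.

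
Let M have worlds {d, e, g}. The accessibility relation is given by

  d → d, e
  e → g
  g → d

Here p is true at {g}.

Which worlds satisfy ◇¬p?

d: successors {d, e}; ¬p there: d:T, e:T. ✓
e: successors {g}; ¬p there: g:F. ✗
g: successors {d}; ¬p there: d:T. ✓

{d, g}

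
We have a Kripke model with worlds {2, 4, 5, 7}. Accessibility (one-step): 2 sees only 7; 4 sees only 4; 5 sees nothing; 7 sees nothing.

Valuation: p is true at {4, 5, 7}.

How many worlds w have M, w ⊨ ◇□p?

2: successors {7}; □p there: 7:T. ✓
4: successors {4}; □p there: 4:T. ✓
5: no successors, so ◇□p fails. ✗
7: no successors, so ◇□p fails. ✗
Satisfying worlds: {2, 4}.

2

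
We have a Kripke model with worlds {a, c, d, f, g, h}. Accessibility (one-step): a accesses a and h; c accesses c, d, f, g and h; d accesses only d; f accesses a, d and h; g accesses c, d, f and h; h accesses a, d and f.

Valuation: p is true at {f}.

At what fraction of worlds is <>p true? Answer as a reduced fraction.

a: successors {a, h}; p there: a:F, h:F. ✗
c: successors {c, d, f, g, h}; p there: c:F, d:F, f:T, g:F, h:F. ✓
d: successors {d}; p there: d:F. ✗
f: successors {a, d, h}; p there: a:F, d:F, h:F. ✗
g: successors {c, d, f, h}; p there: c:F, d:F, f:T, h:F. ✓
h: successors {a, d, f}; p there: a:F, d:F, f:T. ✓
That's 3 of 6 worlds, so 3/6 = 1/2.

1/2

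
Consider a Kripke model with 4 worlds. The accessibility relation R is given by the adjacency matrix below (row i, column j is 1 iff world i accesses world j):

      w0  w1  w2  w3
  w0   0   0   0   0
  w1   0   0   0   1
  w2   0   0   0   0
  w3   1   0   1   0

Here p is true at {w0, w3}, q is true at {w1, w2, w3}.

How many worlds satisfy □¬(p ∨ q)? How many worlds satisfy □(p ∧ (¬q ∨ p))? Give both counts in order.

2 and 3

For □¬(p ∨ q):
w0: no successors, so □¬(p ∨ q) holds vacuously. ✓
w1: successors {w3}; ¬(p ∨ q) there: w3:F. ✗
w2: no successors, so □¬(p ∨ q) holds vacuously. ✓
w3: successors {w0, w2}; ¬(p ∨ q) there: w0:F, w2:F. ✗
— 2 worlds.
For □(p ∧ (¬q ∨ p)):
w0: no successors, so □(p ∧ (¬q ∨ p)) holds vacuously. ✓
w1: successors {w3}; p ∧ (¬q ∨ p) there: w3:T. ✓
w2: no successors, so □(p ∧ (¬q ∨ p)) holds vacuously. ✓
w3: successors {w0, w2}; p ∧ (¬q ∨ p) there: w0:T, w2:F. ✗
— 3 worlds.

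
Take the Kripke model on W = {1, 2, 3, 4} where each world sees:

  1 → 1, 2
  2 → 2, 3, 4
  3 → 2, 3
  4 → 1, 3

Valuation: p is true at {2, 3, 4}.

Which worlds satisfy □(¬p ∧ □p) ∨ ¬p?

1: □(¬p ∧ □p) is F, ¬p is T. ✓
2: □(¬p ∧ □p) is F, ¬p is F. ✗
3: □(¬p ∧ □p) is F, ¬p is F. ✗
4: □(¬p ∧ □p) is F, ¬p is F. ✗

{1}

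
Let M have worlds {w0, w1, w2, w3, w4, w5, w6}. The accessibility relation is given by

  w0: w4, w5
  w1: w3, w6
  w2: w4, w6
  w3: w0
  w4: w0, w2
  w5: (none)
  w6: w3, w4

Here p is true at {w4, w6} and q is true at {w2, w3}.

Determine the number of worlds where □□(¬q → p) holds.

1

w0: successors {w4, w5}; □(¬q → p) there: w4:F, w5:T. ✗
w1: successors {w3, w6}; □(¬q → p) there: w3:F, w6:T. ✗
w2: successors {w4, w6}; □(¬q → p) there: w4:F, w6:T. ✗
w3: successors {w0}; □(¬q → p) there: w0:F. ✗
w4: successors {w0, w2}; □(¬q → p) there: w0:F, w2:T. ✗
w5: no successors, so □□(¬q → p) holds vacuously. ✓
w6: successors {w3, w4}; □(¬q → p) there: w3:F, w4:F. ✗
Satisfying worlds: {w5}.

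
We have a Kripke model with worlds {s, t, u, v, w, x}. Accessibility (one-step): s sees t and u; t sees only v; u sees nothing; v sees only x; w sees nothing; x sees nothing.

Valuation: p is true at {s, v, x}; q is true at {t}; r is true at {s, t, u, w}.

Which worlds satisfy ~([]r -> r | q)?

s: []r -> r | q is T. ✗
t: []r -> r | q is T. ✗
u: []r -> r | q is T. ✗
v: []r -> r | q is T. ✗
w: []r -> r | q is T. ✗
x: []r -> r | q is F. ✓

{x}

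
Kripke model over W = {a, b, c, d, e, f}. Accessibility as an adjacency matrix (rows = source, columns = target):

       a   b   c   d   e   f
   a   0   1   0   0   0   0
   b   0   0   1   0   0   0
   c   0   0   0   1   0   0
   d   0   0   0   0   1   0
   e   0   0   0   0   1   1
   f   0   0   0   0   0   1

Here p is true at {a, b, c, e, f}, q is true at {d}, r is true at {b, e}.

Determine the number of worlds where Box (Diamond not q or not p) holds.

a: successors {b}; Diamond not q or not p there: b:T. ✓
b: successors {c}; Diamond not q or not p there: c:F. ✗
c: successors {d}; Diamond not q or not p there: d:T. ✓
d: successors {e}; Diamond not q or not p there: e:T. ✓
e: successors {e, f}; Diamond not q or not p there: e:T, f:T. ✓
f: successors {f}; Diamond not q or not p there: f:T. ✓
Satisfying worlds: {a, c, d, e, f}.

5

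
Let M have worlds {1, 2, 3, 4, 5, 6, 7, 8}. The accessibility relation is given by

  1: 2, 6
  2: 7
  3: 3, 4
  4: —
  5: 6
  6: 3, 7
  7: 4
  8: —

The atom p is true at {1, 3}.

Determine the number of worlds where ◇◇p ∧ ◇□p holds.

1: ◇◇p is T, ◇□p is F. ✗
2: ◇◇p is F, ◇□p is F. ✗
3: ◇◇p is T, ◇□p is T. ✓
4: ◇◇p is F, ◇□p is F. ✗
5: ◇◇p is T, ◇□p is F. ✗
6: ◇◇p is T, ◇□p is F. ✗
7: ◇◇p is F, ◇□p is T. ✗
8: ◇◇p is F, ◇□p is F. ✗
Satisfying worlds: {3}.

1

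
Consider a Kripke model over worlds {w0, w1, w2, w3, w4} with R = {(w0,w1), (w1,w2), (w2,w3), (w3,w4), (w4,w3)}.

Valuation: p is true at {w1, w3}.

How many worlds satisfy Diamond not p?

w0: successors {w1}; not p there: w1:F. ✗
w1: successors {w2}; not p there: w2:T. ✓
w2: successors {w3}; not p there: w3:F. ✗
w3: successors {w4}; not p there: w4:T. ✓
w4: successors {w3}; not p there: w3:F. ✗
Satisfying worlds: {w1, w3}.

2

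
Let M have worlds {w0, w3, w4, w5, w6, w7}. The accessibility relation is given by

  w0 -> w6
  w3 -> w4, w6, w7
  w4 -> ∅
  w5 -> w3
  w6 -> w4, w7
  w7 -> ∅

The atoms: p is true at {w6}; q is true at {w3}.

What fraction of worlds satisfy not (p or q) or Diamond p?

w0: not (p or q) is T, Diamond p is T. ✓
w3: not (p or q) is F, Diamond p is T. ✓
w4: not (p or q) is T, Diamond p is F. ✓
w5: not (p or q) is T, Diamond p is F. ✓
w6: not (p or q) is F, Diamond p is F. ✗
w7: not (p or q) is T, Diamond p is F. ✓
That's 5 of 6 worlds, so 5/6.

5/6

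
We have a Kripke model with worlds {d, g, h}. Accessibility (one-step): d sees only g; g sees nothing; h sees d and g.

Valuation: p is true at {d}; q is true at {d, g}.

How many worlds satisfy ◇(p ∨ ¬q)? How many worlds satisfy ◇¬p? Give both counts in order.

For ◇(p ∨ ¬q):
d: successors {g}; p ∨ ¬q there: g:F. ✗
g: no successors, so ◇(p ∨ ¬q) fails. ✗
h: successors {d, g}; p ∨ ¬q there: d:T, g:F. ✓
— 1 world.
For ◇¬p:
d: successors {g}; ¬p there: g:T. ✓
g: no successors, so ◇¬p fails. ✗
h: successors {d, g}; ¬p there: d:F, g:T. ✓
— 2 worlds.

1 and 2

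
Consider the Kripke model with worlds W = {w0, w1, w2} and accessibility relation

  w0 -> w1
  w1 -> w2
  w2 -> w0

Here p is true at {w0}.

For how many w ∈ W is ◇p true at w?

w0: successors {w1}; p there: w1:F. ✗
w1: successors {w2}; p there: w2:F. ✗
w2: successors {w0}; p there: w0:T. ✓
Satisfying worlds: {w2}.

1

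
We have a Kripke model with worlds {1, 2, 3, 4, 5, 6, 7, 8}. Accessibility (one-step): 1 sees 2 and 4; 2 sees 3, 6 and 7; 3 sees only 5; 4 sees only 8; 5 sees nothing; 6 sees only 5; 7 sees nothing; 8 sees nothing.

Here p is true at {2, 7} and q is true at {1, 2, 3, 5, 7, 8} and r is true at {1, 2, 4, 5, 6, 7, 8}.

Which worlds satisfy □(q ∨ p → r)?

1: successors {2, 4}; q ∨ p → r there: 2:T, 4:T. ✓
2: successors {3, 6, 7}; q ∨ p → r there: 3:F, 6:T, 7:T. ✗
3: successors {5}; q ∨ p → r there: 5:T. ✓
4: successors {8}; q ∨ p → r there: 8:T. ✓
5: no successors, so □(q ∨ p → r) holds vacuously. ✓
6: successors {5}; q ∨ p → r there: 5:T. ✓
7: no successors, so □(q ∨ p → r) holds vacuously. ✓
8: no successors, so □(q ∨ p → r) holds vacuously. ✓

{1, 3, 4, 5, 6, 7, 8}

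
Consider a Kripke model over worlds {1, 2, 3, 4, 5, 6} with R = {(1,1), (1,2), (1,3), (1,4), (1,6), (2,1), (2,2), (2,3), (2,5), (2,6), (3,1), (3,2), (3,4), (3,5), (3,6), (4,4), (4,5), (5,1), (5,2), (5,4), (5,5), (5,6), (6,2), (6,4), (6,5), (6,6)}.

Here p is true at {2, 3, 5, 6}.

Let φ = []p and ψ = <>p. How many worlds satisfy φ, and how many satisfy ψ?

For []p:
1: successors {1, 2, 3, 4, 6}; p there: 1:F, 2:T, 3:T, 4:F, 6:T. ✗
2: successors {1, 2, 3, 5, 6}; p there: 1:F, 2:T, 3:T, 5:T, 6:T. ✗
3: successors {1, 2, 4, 5, 6}; p there: 1:F, 2:T, 4:F, 5:T, 6:T. ✗
4: successors {4, 5}; p there: 4:F, 5:T. ✗
5: successors {1, 2, 4, 5, 6}; p there: 1:F, 2:T, 4:F, 5:T, 6:T. ✗
6: successors {2, 4, 5, 6}; p there: 2:T, 4:F, 5:T, 6:T. ✗
— 0 worlds.
For <>p:
1: successors {1, 2, 3, 4, 6}; p there: 1:F, 2:T, 3:T, 4:F, 6:T. ✓
2: successors {1, 2, 3, 5, 6}; p there: 1:F, 2:T, 3:T, 5:T, 6:T. ✓
3: successors {1, 2, 4, 5, 6}; p there: 1:F, 2:T, 4:F, 5:T, 6:T. ✓
4: successors {4, 5}; p there: 4:F, 5:T. ✓
5: successors {1, 2, 4, 5, 6}; p there: 1:F, 2:T, 4:F, 5:T, 6:T. ✓
6: successors {2, 4, 5, 6}; p there: 2:T, 4:F, 5:T, 6:T. ✓
— 6 worlds.

0 and 6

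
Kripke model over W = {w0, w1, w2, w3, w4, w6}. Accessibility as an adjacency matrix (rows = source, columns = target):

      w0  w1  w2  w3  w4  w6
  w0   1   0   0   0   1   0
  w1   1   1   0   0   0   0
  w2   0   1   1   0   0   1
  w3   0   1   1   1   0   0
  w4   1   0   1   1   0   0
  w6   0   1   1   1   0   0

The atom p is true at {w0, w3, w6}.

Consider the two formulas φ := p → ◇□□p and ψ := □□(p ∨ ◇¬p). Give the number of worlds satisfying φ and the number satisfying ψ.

For p → ◇□□p:
w0: p is T, ◇□□p is F. ✗
w1: p is F, ◇□□p is F. ✓
w2: p is F, ◇□□p is F. ✓
w3: p is T, ◇□□p is F. ✗
w4: p is F, ◇□□p is F. ✓
w6: p is T, ◇□□p is F. ✗
— 3 worlds.
For □□(p ∨ ◇¬p):
w0: successors {w0, w4}; □(p ∨ ◇¬p) there: w0:T, w4:T. ✓
w1: successors {w0, w1}; □(p ∨ ◇¬p) there: w0:T, w1:T. ✓
w2: successors {w1, w2, w6}; □(p ∨ ◇¬p) there: w1:T, w2:T, w6:T. ✓
w3: successors {w1, w2, w3}; □(p ∨ ◇¬p) there: w1:T, w2:T, w3:T. ✓
w4: successors {w0, w2, w3}; □(p ∨ ◇¬p) there: w0:T, w2:T, w3:T. ✓
w6: successors {w1, w2, w3}; □(p ∨ ◇¬p) there: w1:T, w2:T, w3:T. ✓
— 6 worlds.

3 and 6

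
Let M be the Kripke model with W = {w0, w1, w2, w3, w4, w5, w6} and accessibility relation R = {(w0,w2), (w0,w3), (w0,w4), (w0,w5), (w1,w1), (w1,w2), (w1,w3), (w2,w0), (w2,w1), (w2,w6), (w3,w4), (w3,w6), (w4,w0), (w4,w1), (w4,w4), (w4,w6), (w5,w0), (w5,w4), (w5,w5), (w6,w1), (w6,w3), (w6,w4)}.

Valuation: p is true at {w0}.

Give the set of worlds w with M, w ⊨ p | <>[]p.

w0: p is T, <>[]p is F. ✓
w1: p is F, <>[]p is F. ✗
w2: p is F, <>[]p is F. ✗
w3: p is F, <>[]p is F. ✗
w4: p is F, <>[]p is F. ✗
w5: p is F, <>[]p is F. ✗
w6: p is F, <>[]p is F. ✗

{w0}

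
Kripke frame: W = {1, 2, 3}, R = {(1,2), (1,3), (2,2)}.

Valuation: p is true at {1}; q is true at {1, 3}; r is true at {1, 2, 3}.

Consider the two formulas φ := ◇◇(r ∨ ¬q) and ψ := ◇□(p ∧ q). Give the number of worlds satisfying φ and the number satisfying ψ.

For ◇◇(r ∨ ¬q):
1: successors {2, 3}; ◇(r ∨ ¬q) there: 2:T, 3:F. ✓
2: successors {2}; ◇(r ∨ ¬q) there: 2:T. ✓
3: no successors, so ◇◇(r ∨ ¬q) fails. ✗
— 2 worlds.
For ◇□(p ∧ q):
1: successors {2, 3}; □(p ∧ q) there: 2:F, 3:T. ✓
2: successors {2}; □(p ∧ q) there: 2:F. ✗
3: no successors, so ◇□(p ∧ q) fails. ✗
— 1 world.

2 and 1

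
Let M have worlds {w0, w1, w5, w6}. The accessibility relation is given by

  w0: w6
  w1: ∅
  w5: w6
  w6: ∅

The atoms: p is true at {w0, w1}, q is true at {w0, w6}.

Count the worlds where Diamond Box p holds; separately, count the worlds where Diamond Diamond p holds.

2 and 0

For Diamond Box p:
w0: successors {w6}; Box p there: w6:T. ✓
w1: no successors, so Diamond Box p fails. ✗
w5: successors {w6}; Box p there: w6:T. ✓
w6: no successors, so Diamond Box p fails. ✗
— 2 worlds.
For Diamond Diamond p:
w0: successors {w6}; Diamond p there: w6:F. ✗
w1: no successors, so Diamond Diamond p fails. ✗
w5: successors {w6}; Diamond p there: w6:F. ✗
w6: no successors, so Diamond Diamond p fails. ✗
— 0 worlds.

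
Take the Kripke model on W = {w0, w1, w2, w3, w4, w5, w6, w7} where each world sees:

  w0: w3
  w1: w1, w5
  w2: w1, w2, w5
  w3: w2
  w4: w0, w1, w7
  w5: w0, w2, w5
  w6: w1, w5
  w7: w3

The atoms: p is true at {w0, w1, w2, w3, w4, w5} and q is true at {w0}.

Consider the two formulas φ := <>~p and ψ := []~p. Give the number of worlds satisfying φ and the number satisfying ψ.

For <>~p:
w0: successors {w3}; ~p there: w3:F. ✗
w1: successors {w1, w5}; ~p there: w1:F, w5:F. ✗
w2: successors {w1, w2, w5}; ~p there: w1:F, w2:F, w5:F. ✗
w3: successors {w2}; ~p there: w2:F. ✗
w4: successors {w0, w1, w7}; ~p there: w0:F, w1:F, w7:T. ✓
w5: successors {w0, w2, w5}; ~p there: w0:F, w2:F, w5:F. ✗
w6: successors {w1, w5}; ~p there: w1:F, w5:F. ✗
w7: successors {w3}; ~p there: w3:F. ✗
— 1 world.
For []~p:
w0: successors {w3}; ~p there: w3:F. ✗
w1: successors {w1, w5}; ~p there: w1:F, w5:F. ✗
w2: successors {w1, w2, w5}; ~p there: w1:F, w2:F, w5:F. ✗
w3: successors {w2}; ~p there: w2:F. ✗
w4: successors {w0, w1, w7}; ~p there: w0:F, w1:F, w7:T. ✗
w5: successors {w0, w2, w5}; ~p there: w0:F, w2:F, w5:F. ✗
w6: successors {w1, w5}; ~p there: w1:F, w5:F. ✗
w7: successors {w3}; ~p there: w3:F. ✗
— 0 worlds.

1 and 0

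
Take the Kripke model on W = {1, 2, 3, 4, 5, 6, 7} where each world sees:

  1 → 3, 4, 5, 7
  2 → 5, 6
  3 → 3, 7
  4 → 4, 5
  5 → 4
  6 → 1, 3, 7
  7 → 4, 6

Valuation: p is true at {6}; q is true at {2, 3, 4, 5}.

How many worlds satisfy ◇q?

1: successors {3, 4, 5, 7}; q there: 3:T, 4:T, 5:T, 7:F. ✓
2: successors {5, 6}; q there: 5:T, 6:F. ✓
3: successors {3, 7}; q there: 3:T, 7:F. ✓
4: successors {4, 5}; q there: 4:T, 5:T. ✓
5: successors {4}; q there: 4:T. ✓
6: successors {1, 3, 7}; q there: 1:F, 3:T, 7:F. ✓
7: successors {4, 6}; q there: 4:T, 6:F. ✓
Satisfying worlds: {1, 2, 3, 4, 5, 6, 7}.

7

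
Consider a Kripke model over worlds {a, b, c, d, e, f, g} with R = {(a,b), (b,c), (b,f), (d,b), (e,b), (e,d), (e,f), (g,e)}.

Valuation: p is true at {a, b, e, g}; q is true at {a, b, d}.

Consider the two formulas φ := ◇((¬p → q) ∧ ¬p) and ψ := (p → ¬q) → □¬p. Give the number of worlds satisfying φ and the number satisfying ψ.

For ◇((¬p → q) ∧ ¬p):
a: successors {b}; (¬p → q) ∧ ¬p there: b:F. ✗
b: successors {c, f}; (¬p → q) ∧ ¬p there: c:F, f:F. ✗
c: no successors, so ◇((¬p → q) ∧ ¬p) fails. ✗
d: successors {b}; (¬p → q) ∧ ¬p there: b:F. ✗
e: successors {b, d, f}; (¬p → q) ∧ ¬p there: b:F, d:T, f:F. ✓
f: no successors, so ◇((¬p → q) ∧ ¬p) fails. ✗
g: successors {e}; (¬p → q) ∧ ¬p there: e:F. ✗
— 1 world.
For (p → ¬q) → □¬p:
a: p → ¬q is F, □¬p is F. ✓
b: p → ¬q is F, □¬p is T. ✓
c: p → ¬q is T, □¬p is T. ✓
d: p → ¬q is T, □¬p is F. ✗
e: p → ¬q is T, □¬p is F. ✗
f: p → ¬q is T, □¬p is T. ✓
g: p → ¬q is T, □¬p is F. ✗
— 4 worlds.

1 and 4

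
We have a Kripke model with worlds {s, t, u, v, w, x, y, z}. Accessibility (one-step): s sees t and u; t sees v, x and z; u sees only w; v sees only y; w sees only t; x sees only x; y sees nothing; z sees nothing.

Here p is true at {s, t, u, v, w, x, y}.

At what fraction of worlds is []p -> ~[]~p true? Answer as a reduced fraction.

3/4

s: []p is T, ~[]~p is T. ✓
t: []p is F, ~[]~p is T. ✓
u: []p is T, ~[]~p is T. ✓
v: []p is T, ~[]~p is T. ✓
w: []p is T, ~[]~p is T. ✓
x: []p is T, ~[]~p is T. ✓
y: []p is T, ~[]~p is F. ✗
z: []p is T, ~[]~p is F. ✗
That's 6 of 8 worlds, so 6/8 = 3/4.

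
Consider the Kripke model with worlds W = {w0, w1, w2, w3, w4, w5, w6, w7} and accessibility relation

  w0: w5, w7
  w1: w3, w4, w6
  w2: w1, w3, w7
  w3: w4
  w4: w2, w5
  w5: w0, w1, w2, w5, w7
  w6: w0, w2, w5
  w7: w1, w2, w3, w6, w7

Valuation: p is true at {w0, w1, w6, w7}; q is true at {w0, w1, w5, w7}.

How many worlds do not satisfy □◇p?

w0: successors {w5, w7}; ◇p there: w5:T, w7:T. ✓
w1: successors {w3, w4, w6}; ◇p there: w3:F, w4:F, w6:T. ✗
w2: successors {w1, w3, w7}; ◇p there: w1:T, w3:F, w7:T. ✗
w3: successors {w4}; ◇p there: w4:F. ✗
w4: successors {w2, w5}; ◇p there: w2:T, w5:T. ✓
w5: successors {w0, w1, w2, w5, w7}; ◇p there: w0:T, w1:T, w2:T, w5:T, w7:T. ✓
w6: successors {w0, w2, w5}; ◇p there: w0:T, w2:T, w5:T. ✓
w7: successors {w1, w2, w3, w6, w7}; ◇p there: w1:T, w2:T, w3:F, w6:T, w7:T. ✗
Satisfying worlds: {w0, w4, w5, w6}.
So □◇p fails at the other 4 worlds.

4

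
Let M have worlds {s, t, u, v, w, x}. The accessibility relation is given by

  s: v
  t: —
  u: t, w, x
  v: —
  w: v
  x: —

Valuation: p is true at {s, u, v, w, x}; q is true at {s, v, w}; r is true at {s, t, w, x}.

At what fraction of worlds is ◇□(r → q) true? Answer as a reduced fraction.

1/2

s: successors {v}; □(r → q) there: v:T. ✓
t: no successors, so ◇□(r → q) fails. ✗
u: successors {t, w, x}; □(r → q) there: t:T, w:T, x:T. ✓
v: no successors, so ◇□(r → q) fails. ✗
w: successors {v}; □(r → q) there: v:T. ✓
x: no successors, so ◇□(r → q) fails. ✗
That's 3 of 6 worlds, so 3/6 = 1/2.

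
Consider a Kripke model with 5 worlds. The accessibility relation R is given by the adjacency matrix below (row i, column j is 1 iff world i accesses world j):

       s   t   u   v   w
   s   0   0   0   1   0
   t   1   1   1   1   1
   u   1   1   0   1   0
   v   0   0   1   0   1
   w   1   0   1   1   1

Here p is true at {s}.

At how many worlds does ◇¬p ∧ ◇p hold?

3

s: ◇¬p is T, ◇p is F. ✗
t: ◇¬p is T, ◇p is T. ✓
u: ◇¬p is T, ◇p is T. ✓
v: ◇¬p is T, ◇p is F. ✗
w: ◇¬p is T, ◇p is T. ✓
Satisfying worlds: {t, u, w}.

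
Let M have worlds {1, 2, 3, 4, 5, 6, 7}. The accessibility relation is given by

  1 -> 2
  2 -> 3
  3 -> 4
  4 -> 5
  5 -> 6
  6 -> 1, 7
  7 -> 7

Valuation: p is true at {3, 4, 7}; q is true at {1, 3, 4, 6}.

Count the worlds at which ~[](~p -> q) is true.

1: [](~p -> q) is F. ✓
2: [](~p -> q) is T. ✗
3: [](~p -> q) is T. ✗
4: [](~p -> q) is F. ✓
5: [](~p -> q) is T. ✗
6: [](~p -> q) is T. ✗
7: [](~p -> q) is T. ✗
Satisfying worlds: {1, 4}.

2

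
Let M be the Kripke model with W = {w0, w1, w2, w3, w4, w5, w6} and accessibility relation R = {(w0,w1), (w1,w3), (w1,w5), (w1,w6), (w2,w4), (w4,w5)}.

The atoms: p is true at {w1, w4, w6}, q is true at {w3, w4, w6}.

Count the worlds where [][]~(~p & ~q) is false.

w0: successors {w1}; []~(~p & ~q) there: w1:F. ✗
w1: successors {w3, w5, w6}; []~(~p & ~q) there: w3:T, w5:T, w6:T. ✓
w2: successors {w4}; []~(~p & ~q) there: w4:F. ✗
w3: no successors, so [][]~(~p & ~q) holds vacuously. ✓
w4: successors {w5}; []~(~p & ~q) there: w5:T. ✓
w5: no successors, so [][]~(~p & ~q) holds vacuously. ✓
w6: no successors, so [][]~(~p & ~q) holds vacuously. ✓
Satisfying worlds: {w1, w3, w4, w5, w6}.
So [][]~(~p & ~q) fails at the other 2 worlds.

2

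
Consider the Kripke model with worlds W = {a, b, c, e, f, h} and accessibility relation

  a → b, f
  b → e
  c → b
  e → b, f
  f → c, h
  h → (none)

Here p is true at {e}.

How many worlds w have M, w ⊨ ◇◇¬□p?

a: successors {b, f}; ◇¬□p there: b:T, f:T. ✓
b: successors {e}; ◇¬□p there: e:T. ✓
c: successors {b}; ◇¬□p there: b:T. ✓
e: successors {b, f}; ◇¬□p there: b:T, f:T. ✓
f: successors {c, h}; ◇¬□p there: c:F, h:F. ✗
h: no successors, so ◇◇¬□p fails. ✗
Satisfying worlds: {a, b, c, e}.

4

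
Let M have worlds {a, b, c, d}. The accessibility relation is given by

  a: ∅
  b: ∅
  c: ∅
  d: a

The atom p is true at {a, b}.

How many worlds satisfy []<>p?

a: no successors, so []<>p holds vacuously. ✓
b: no successors, so []<>p holds vacuously. ✓
c: no successors, so []<>p holds vacuously. ✓
d: successors {a}; <>p there: a:F. ✗
Satisfying worlds: {a, b, c}.

3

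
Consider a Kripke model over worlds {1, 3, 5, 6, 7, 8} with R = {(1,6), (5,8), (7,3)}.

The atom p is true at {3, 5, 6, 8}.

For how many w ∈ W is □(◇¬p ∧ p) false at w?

1: successors {6}; ◇¬p ∧ p there: 6:F. ✗
3: no successors, so □(◇¬p ∧ p) holds vacuously. ✓
5: successors {8}; ◇¬p ∧ p there: 8:F. ✗
6: no successors, so □(◇¬p ∧ p) holds vacuously. ✓
7: successors {3}; ◇¬p ∧ p there: 3:F. ✗
8: no successors, so □(◇¬p ∧ p) holds vacuously. ✓
Satisfying worlds: {3, 6, 8}.
So □(◇¬p ∧ p) fails at the other 3 worlds.

3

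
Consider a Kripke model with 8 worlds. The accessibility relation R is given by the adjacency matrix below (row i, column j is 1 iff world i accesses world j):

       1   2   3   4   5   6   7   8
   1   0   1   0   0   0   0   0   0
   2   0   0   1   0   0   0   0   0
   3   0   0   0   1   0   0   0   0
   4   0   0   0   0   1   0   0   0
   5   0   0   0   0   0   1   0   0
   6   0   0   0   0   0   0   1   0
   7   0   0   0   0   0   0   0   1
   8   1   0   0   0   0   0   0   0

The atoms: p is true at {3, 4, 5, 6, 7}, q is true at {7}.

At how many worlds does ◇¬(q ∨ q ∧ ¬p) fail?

1: successors {2}; ¬(q ∨ q ∧ ¬p) there: 2:T. ✓
2: successors {3}; ¬(q ∨ q ∧ ¬p) there: 3:T. ✓
3: successors {4}; ¬(q ∨ q ∧ ¬p) there: 4:T. ✓
4: successors {5}; ¬(q ∨ q ∧ ¬p) there: 5:T. ✓
5: successors {6}; ¬(q ∨ q ∧ ¬p) there: 6:T. ✓
6: successors {7}; ¬(q ∨ q ∧ ¬p) there: 7:F. ✗
7: successors {8}; ¬(q ∨ q ∧ ¬p) there: 8:T. ✓
8: successors {1}; ¬(q ∨ q ∧ ¬p) there: 1:T. ✓
Satisfying worlds: {1, 2, 3, 4, 5, 7, 8}.
So ◇¬(q ∨ q ∧ ¬p) fails at the other 1 world.

1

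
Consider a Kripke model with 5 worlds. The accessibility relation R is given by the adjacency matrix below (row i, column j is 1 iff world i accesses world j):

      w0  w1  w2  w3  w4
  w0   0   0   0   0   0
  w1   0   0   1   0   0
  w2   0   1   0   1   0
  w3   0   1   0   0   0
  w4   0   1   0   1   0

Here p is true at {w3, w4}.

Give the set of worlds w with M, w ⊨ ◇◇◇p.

{w2, w3, w4}

w0: no successors, so ◇◇◇p fails. ✗
w1: successors {w2}; ◇◇p there: w2:F. ✗
w2: successors {w1, w3}; ◇◇p there: w1:T, w3:F. ✓
w3: successors {w1}; ◇◇p there: w1:T. ✓
w4: successors {w1, w3}; ◇◇p there: w1:T, w3:F. ✓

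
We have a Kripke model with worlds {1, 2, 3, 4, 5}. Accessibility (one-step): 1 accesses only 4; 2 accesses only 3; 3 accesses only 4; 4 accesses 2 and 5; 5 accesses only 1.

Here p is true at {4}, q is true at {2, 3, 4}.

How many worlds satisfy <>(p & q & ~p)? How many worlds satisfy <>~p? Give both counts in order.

For <>(p & q & ~p):
1: successors {4}; p & q & ~p there: 4:F. ✗
2: successors {3}; p & q & ~p there: 3:F. ✗
3: successors {4}; p & q & ~p there: 4:F. ✗
4: successors {2, 5}; p & q & ~p there: 2:F, 5:F. ✗
5: successors {1}; p & q & ~p there: 1:F. ✗
— 0 worlds.
For <>~p:
1: successors {4}; ~p there: 4:F. ✗
2: successors {3}; ~p there: 3:T. ✓
3: successors {4}; ~p there: 4:F. ✗
4: successors {2, 5}; ~p there: 2:T, 5:T. ✓
5: successors {1}; ~p there: 1:T. ✓
— 3 worlds.

0 and 3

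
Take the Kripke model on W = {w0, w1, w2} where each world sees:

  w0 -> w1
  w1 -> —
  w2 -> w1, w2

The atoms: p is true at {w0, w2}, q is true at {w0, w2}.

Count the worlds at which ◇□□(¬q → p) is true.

2

w0: successors {w1}; □□(¬q → p) there: w1:T. ✓
w1: no successors, so ◇□□(¬q → p) fails. ✗
w2: successors {w1, w2}; □□(¬q → p) there: w1:T, w2:F. ✓
Satisfying worlds: {w0, w2}.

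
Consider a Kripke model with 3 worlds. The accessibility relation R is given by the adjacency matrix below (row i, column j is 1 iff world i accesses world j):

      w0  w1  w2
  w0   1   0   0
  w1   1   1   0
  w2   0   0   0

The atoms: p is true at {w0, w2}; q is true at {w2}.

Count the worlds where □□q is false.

2

w0: successors {w0}; □q there: w0:F. ✗
w1: successors {w0, w1}; □q there: w0:F, w1:F. ✗
w2: no successors, so □□q holds vacuously. ✓
Satisfying worlds: {w2}.
So □□q fails at the other 2 worlds.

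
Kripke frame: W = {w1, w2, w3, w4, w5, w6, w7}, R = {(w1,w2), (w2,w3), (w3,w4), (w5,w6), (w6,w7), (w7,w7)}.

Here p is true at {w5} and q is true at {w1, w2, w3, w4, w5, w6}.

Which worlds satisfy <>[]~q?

{w3, w5, w6, w7}

w1: successors {w2}; []~q there: w2:F. ✗
w2: successors {w3}; []~q there: w3:F. ✗
w3: successors {w4}; []~q there: w4:T. ✓
w4: no successors, so <>[]~q fails. ✗
w5: successors {w6}; []~q there: w6:T. ✓
w6: successors {w7}; []~q there: w7:T. ✓
w7: successors {w7}; []~q there: w7:T. ✓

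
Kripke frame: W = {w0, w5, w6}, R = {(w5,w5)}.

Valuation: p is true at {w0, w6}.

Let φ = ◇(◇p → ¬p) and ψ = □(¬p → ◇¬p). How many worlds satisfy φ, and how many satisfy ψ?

1 and 3

For ◇(◇p → ¬p):
w0: no successors, so ◇(◇p → ¬p) fails. ✗
w5: successors {w5}; ◇p → ¬p there: w5:T. ✓
w6: no successors, so ◇(◇p → ¬p) fails. ✗
— 1 world.
For □(¬p → ◇¬p):
w0: no successors, so □(¬p → ◇¬p) holds vacuously. ✓
w5: successors {w5}; ¬p → ◇¬p there: w5:T. ✓
w6: no successors, so □(¬p → ◇¬p) holds vacuously. ✓
— 3 worlds.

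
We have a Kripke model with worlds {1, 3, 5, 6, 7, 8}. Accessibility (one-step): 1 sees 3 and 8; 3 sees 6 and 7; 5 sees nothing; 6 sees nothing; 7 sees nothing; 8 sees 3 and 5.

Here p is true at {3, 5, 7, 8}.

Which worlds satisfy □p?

{1, 5, 6, 7, 8}

1: successors {3, 8}; p there: 3:T, 8:T. ✓
3: successors {6, 7}; p there: 6:F, 7:T. ✗
5: no successors, so □p holds vacuously. ✓
6: no successors, so □p holds vacuously. ✓
7: no successors, so □p holds vacuously. ✓
8: successors {3, 5}; p there: 3:T, 5:T. ✓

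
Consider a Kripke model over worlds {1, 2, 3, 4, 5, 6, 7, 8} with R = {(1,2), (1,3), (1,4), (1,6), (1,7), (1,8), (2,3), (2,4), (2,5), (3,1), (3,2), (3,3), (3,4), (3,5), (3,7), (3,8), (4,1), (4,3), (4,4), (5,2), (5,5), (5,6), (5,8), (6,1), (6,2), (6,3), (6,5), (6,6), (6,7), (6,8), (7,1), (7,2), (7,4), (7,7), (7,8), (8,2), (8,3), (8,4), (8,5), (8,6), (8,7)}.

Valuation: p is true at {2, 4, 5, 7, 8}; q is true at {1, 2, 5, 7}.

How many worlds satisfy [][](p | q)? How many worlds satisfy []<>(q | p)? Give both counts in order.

0 and 8

For [][](p | q):
1: successors {2, 3, 4, 6, 7, 8}; [](p | q) there: 2:F, 3:F, 4:F, 6:F, 7:T, 8:F. ✗
2: successors {3, 4, 5}; [](p | q) there: 3:F, 4:F, 5:F. ✗
3: successors {1, 2, 3, 4, 5, 7, 8}; [](p | q) there: 1:F, 2:F, 3:F, 4:F, 5:F, 7:T, 8:F. ✗
4: successors {1, 3, 4}; [](p | q) there: 1:F, 3:F, 4:F. ✗
5: successors {2, 5, 6, 8}; [](p | q) there: 2:F, 5:F, 6:F, 8:F. ✗
6: successors {1, 2, 3, 5, 6, 7, 8}; [](p | q) there: 1:F, 2:F, 3:F, 5:F, 6:F, 7:T, 8:F. ✗
7: successors {1, 2, 4, 7, 8}; [](p | q) there: 1:F, 2:F, 4:F, 7:T, 8:F. ✗
8: successors {2, 3, 4, 5, 6, 7}; [](p | q) there: 2:F, 3:F, 4:F, 5:F, 6:F, 7:T. ✗
— 0 worlds.
For []<>(q | p):
1: successors {2, 3, 4, 6, 7, 8}; <>(q | p) there: 2:T, 3:T, 4:T, 6:T, 7:T, 8:T. ✓
2: successors {3, 4, 5}; <>(q | p) there: 3:T, 4:T, 5:T. ✓
3: successors {1, 2, 3, 4, 5, 7, 8}; <>(q | p) there: 1:T, 2:T, 3:T, 4:T, 5:T, 7:T, 8:T. ✓
4: successors {1, 3, 4}; <>(q | p) there: 1:T, 3:T, 4:T. ✓
5: successors {2, 5, 6, 8}; <>(q | p) there: 2:T, 5:T, 6:T, 8:T. ✓
6: successors {1, 2, 3, 5, 6, 7, 8}; <>(q | p) there: 1:T, 2:T, 3:T, 5:T, 6:T, 7:T, 8:T. ✓
7: successors {1, 2, 4, 7, 8}; <>(q | p) there: 1:T, 2:T, 4:T, 7:T, 8:T. ✓
8: successors {2, 3, 4, 5, 6, 7}; <>(q | p) there: 2:T, 3:T, 4:T, 5:T, 6:T, 7:T. ✓
— 8 worlds.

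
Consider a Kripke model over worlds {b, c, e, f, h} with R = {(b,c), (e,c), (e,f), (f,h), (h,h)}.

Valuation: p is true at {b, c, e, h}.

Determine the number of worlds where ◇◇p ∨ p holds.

b: ◇◇p is F, p is T. ✓
c: ◇◇p is F, p is T. ✓
e: ◇◇p is T, p is T. ✓
f: ◇◇p is T, p is F. ✓
h: ◇◇p is T, p is T. ✓
Satisfying worlds: {b, c, e, f, h}.

5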